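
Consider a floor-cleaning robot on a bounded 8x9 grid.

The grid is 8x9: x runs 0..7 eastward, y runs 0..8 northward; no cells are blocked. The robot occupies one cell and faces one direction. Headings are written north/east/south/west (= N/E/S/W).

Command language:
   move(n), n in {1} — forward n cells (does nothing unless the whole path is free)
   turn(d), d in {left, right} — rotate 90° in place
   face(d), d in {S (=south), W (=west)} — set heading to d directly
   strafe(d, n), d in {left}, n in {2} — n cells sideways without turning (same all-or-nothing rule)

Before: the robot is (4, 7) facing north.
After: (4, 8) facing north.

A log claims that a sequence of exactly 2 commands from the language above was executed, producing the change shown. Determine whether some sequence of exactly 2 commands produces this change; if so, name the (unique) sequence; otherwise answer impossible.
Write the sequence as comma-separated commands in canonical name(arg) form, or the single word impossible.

move(1), move(1)

key: still facing N at the end — nothing in the sequence rotates
start: (4, 7) facing north
step 1 (move(1)): (4, 8) facing north
step 2 (move(1)): (4, 8) facing north
uniquely the one of 36 2-step routes that fits.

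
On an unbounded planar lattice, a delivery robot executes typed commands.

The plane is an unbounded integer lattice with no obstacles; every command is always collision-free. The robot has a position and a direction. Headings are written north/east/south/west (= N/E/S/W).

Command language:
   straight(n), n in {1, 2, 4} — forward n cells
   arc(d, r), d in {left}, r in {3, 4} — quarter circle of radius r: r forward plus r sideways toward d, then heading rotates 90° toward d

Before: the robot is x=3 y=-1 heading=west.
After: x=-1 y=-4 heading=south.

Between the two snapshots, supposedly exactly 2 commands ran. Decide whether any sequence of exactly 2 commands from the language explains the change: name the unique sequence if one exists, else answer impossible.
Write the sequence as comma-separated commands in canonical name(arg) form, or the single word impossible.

key: running arc(left, 3) before straight(1) would end elsewhere — order is forced
begin: x=3 y=-1 heading=west
t=1 straight(1) ⇒ x=2 y=-1 heading=west
t=2 arc(left, 3) ⇒ x=-1 y=-4 heading=south
uniquely the one of 25 2-step routes that fits.

straight(1), arc(left, 3)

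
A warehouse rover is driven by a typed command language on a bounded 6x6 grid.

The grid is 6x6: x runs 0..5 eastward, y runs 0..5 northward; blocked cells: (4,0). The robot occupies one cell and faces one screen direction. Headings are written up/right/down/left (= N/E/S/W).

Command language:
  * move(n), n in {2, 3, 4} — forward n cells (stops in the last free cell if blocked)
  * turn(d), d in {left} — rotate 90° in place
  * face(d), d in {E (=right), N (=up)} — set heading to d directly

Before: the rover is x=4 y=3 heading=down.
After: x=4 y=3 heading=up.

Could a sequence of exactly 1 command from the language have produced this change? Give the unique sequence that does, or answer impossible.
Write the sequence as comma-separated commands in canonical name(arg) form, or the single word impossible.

key: (4,3) unchanged — the single command moves nothing
t0: x=4 y=3 heading=down
[1] after face(N): x=4 y=3 heading=up
no other 1-command option fits: unique.

face(N)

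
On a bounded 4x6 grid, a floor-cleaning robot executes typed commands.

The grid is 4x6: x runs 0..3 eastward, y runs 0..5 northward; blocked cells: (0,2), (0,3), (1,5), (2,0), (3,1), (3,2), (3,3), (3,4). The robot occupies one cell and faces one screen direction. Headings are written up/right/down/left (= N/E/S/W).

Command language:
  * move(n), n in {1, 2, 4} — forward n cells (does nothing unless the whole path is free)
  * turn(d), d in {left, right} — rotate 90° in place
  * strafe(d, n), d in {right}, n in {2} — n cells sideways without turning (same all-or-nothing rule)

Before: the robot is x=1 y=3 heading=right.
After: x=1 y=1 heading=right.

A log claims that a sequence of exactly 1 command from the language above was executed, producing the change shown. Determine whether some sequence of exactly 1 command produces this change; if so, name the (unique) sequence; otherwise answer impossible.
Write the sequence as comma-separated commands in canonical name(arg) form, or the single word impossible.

key: heading stays E — the single command does not turn
initial: x=1 y=3 heading=right
t=1 strafe(right, 2) ⇒ x=1 y=1 heading=right
no other 1-command option fits: unique.

strafe(right, 2)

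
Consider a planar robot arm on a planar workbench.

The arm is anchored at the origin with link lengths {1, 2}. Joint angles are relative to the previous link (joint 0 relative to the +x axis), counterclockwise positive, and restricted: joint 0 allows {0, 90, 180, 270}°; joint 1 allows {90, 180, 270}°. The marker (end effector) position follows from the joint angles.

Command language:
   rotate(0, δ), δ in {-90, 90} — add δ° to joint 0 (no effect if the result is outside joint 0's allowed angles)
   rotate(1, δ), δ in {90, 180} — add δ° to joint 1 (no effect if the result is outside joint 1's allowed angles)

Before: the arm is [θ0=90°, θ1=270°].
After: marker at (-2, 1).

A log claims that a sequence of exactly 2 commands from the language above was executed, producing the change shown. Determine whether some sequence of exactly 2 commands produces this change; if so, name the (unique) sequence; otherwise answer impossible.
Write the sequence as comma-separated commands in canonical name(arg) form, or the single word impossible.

key: order matters: swapping rotate(1, 90) and rotate(1, 180) lands elsewhere
start: [θ0=90°, θ1=270°]
1. rotate(1, 90) → [θ0=90°, θ1=270°]
2. rotate(1, 180) → [θ0=90°, θ1=90°]
uniquely the one of 16 2-step routes that fits.

rotate(1, 90), rotate(1, 180)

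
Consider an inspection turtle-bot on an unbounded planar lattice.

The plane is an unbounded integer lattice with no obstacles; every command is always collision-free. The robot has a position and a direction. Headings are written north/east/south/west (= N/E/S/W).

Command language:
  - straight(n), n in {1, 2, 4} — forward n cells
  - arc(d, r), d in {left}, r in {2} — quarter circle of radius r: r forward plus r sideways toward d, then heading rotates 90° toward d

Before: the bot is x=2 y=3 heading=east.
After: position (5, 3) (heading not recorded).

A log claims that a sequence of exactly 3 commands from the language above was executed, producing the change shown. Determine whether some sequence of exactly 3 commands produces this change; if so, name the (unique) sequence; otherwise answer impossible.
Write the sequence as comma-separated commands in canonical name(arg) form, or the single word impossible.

from: x=2 y=3 heading=east
t=1 straight(1) ⇒ x=3 y=3 heading=east
t=2 straight(1) ⇒ x=4 y=3 heading=east
t=3 straight(1) ⇒ x=5 y=3 heading=east
no other 3-command option fits: unique.

straight(1), straight(1), straight(1)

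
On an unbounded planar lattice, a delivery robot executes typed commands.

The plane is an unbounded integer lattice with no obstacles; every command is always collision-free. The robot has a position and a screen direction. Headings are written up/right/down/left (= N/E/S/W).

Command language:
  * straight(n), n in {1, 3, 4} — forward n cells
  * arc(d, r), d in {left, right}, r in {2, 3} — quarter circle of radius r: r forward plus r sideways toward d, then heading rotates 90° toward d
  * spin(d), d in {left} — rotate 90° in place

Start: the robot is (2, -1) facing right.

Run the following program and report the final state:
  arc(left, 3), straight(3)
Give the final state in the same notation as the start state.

t0: (2, -1) facing right
t=1 arc(left, 3) ⇒ (5, 2) facing up
t=2 straight(3) ⇒ (5, 5) facing up

(5, 5) facing up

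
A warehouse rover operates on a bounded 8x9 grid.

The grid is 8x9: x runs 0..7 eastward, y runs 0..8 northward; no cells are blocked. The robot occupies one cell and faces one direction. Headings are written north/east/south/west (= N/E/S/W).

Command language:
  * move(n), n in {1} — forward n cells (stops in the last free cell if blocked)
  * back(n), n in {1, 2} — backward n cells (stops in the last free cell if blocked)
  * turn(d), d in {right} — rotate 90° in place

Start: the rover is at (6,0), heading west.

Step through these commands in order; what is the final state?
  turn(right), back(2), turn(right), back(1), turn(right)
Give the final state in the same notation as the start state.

begin: at (6,0), heading west
t=1 turn(right) ⇒ at (6,0), heading north
t=2 back(2) ⇒ at (6,0), heading north
t=3 turn(right) ⇒ at (6,0), heading east
t=4 back(1) ⇒ at (5,0), heading east
t=5 turn(right) ⇒ at (5,0), heading south

at (5,0), heading south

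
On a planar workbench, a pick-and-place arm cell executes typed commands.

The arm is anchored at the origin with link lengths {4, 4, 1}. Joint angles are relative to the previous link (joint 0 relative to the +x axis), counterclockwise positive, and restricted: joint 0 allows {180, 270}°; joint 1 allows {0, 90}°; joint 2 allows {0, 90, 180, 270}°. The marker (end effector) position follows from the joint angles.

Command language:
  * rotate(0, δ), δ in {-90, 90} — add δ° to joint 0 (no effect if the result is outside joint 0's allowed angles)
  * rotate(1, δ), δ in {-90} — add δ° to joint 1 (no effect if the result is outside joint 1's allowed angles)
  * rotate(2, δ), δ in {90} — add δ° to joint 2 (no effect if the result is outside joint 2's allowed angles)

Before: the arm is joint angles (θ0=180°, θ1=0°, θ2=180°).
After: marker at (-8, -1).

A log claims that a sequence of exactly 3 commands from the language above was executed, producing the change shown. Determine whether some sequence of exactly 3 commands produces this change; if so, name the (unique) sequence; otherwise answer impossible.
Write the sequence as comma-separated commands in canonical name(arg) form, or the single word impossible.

initial: joint angles (θ0=180°, θ1=0°, θ2=180°)
t=1 rotate(2, 90) ⇒ joint angles (θ0=180°, θ1=0°, θ2=270°)
t=2 rotate(2, 90) ⇒ joint angles (θ0=180°, θ1=0°, θ2=0°)
t=3 rotate(2, 90) ⇒ joint angles (θ0=180°, θ1=0°, θ2=90°)
no rival 3-sequence matches.

rotate(2, 90), rotate(2, 90), rotate(2, 90)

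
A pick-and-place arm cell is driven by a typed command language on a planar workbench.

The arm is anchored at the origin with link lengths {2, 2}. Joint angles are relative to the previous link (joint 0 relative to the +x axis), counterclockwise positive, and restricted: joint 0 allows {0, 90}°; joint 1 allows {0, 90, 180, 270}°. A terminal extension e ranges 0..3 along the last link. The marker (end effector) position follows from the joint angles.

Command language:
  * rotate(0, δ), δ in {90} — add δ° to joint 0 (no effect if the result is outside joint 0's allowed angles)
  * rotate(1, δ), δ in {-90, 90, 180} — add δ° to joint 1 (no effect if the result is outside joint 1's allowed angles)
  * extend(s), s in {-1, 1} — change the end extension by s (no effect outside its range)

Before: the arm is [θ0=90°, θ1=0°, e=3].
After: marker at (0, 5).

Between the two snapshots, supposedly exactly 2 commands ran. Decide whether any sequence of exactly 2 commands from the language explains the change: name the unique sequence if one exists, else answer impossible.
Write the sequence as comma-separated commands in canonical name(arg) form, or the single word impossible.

from: [θ0=90°, θ1=0°, e=3]
t=1 extend(-1) ⇒ [θ0=90°, θ1=0°, e=2]
t=2 extend(-1) ⇒ [θ0=90°, θ1=0°, e=1]
uniquely the one of 36 2-step routes that fits.

extend(-1), extend(-1)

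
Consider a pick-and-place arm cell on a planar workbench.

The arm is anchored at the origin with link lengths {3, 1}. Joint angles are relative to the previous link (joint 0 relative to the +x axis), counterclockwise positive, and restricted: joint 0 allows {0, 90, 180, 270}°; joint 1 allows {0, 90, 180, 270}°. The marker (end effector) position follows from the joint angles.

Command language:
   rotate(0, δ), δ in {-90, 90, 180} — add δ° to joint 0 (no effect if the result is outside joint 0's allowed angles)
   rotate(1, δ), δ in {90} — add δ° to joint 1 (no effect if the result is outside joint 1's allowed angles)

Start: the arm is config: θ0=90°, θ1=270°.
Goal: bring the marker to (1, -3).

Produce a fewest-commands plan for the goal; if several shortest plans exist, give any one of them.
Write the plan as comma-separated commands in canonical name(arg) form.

rotate(1, 90), rotate(1, 90), rotate(0, 180)

from: config: θ0=90°, θ1=270°
[1] after rotate(1, 90): config: θ0=90°, θ1=0°
[2] after rotate(1, 90): config: θ0=90°, θ1=90°
[3] after rotate(0, 180): config: θ0=270°, θ1=90°
minimal: 3 command(s), checked below 3.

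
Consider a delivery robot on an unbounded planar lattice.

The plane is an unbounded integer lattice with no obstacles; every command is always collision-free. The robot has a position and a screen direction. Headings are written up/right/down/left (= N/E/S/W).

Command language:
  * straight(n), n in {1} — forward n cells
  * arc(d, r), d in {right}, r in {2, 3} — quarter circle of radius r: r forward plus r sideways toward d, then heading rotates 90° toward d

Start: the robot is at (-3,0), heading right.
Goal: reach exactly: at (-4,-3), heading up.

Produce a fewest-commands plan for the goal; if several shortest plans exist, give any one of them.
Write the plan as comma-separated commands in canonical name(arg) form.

from: at (-3,0), heading right
[1] after arc(right, 3): at (0,-3), heading down
[2] after arc(right, 2): at (-2,-5), heading left
[3] after arc(right, 2): at (-4,-3), heading up
minimal: 3 command(s), checked below 3.

arc(right, 3), arc(right, 2), arc(right, 2)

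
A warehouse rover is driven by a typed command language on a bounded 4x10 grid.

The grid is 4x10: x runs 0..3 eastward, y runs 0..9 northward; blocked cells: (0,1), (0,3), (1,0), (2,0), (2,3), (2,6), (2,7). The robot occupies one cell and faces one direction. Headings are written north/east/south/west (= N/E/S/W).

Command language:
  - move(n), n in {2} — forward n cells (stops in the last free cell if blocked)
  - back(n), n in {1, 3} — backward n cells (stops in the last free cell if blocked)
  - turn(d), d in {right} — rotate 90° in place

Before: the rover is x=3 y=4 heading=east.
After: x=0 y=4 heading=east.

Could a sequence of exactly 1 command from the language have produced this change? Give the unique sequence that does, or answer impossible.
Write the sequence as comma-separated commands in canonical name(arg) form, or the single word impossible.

key: heading stays E — the single command does not turn
from: x=3 y=4 heading=east
step 1 (back(3)): x=0 y=4 heading=east
no other 1-command option fits: unique.

back(3)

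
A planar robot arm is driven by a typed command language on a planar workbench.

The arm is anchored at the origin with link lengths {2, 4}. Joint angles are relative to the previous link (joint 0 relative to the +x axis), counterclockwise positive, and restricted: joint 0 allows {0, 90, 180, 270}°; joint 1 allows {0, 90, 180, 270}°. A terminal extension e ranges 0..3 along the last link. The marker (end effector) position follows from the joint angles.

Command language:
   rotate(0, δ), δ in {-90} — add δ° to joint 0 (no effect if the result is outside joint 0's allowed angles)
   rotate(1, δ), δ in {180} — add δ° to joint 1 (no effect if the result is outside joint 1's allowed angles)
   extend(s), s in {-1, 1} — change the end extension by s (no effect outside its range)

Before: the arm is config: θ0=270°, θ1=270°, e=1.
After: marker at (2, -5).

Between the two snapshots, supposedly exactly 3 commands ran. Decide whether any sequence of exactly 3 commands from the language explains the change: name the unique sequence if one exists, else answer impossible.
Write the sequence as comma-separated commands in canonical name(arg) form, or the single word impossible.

rotate(0, -90), rotate(0, -90), rotate(0, -90)

initial: config: θ0=270°, θ1=270°, e=1
step 1 (rotate(0, -90)): config: θ0=180°, θ1=270°, e=1
step 2 (rotate(0, -90)): config: θ0=90°, θ1=270°, e=1
step 3 (rotate(0, -90)): config: θ0=0°, θ1=270°, e=1
no rival 3-sequence matches.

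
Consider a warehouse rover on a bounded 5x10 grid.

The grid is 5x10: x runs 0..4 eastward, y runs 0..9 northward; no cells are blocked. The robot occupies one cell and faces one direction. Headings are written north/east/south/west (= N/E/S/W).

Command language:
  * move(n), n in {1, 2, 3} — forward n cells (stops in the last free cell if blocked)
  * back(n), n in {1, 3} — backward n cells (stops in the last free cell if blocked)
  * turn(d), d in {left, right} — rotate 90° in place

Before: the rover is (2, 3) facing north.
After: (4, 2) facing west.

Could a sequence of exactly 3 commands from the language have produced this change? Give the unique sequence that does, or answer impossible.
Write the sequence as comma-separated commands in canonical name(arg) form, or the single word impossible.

back(1), turn(left), back(3)

key: position moved to (4,2) AND the heading swung to W — translation plus rotation needed
t0: (2, 3) facing north
[1] after back(1): (2, 2) facing north
[2] after turn(left): (2, 2) facing west
[3] after back(3): (4, 2) facing west
uniquely the one of 343 3-step routes that fits.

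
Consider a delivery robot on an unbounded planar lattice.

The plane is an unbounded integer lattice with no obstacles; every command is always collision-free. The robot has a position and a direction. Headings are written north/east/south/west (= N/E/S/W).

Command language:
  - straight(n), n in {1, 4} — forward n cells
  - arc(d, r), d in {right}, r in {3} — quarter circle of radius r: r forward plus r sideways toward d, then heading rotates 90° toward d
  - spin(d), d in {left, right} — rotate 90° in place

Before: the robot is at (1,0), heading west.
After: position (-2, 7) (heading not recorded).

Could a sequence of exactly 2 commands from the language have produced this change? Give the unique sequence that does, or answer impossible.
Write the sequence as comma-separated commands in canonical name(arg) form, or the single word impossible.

key: order matters: swapping arc(right, 3) and straight(4) lands elsewhere
from: at (1,0), heading west
1. arc(right, 3) → at (-2,3), heading north
2. straight(4) → at (-2,7), heading north
no other 2-command option fits: unique.

arc(right, 3), straight(4)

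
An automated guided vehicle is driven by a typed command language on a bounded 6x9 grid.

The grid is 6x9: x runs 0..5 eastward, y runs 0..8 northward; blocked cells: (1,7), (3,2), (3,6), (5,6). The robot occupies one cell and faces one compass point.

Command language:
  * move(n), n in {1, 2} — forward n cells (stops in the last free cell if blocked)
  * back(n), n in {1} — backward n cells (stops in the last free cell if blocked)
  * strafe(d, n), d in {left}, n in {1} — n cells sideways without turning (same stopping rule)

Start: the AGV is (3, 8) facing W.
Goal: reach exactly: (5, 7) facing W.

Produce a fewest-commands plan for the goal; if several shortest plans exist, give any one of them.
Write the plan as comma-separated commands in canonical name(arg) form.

back(1), back(1), strafe(left, 1)

initial: (3, 8) facing W
step 1 (back(1)): (4, 8) facing W
step 2 (back(1)): (5, 8) facing W
step 3 (strafe(left, 1)): (5, 7) facing W
minimal: 3 command(s), checked below 3.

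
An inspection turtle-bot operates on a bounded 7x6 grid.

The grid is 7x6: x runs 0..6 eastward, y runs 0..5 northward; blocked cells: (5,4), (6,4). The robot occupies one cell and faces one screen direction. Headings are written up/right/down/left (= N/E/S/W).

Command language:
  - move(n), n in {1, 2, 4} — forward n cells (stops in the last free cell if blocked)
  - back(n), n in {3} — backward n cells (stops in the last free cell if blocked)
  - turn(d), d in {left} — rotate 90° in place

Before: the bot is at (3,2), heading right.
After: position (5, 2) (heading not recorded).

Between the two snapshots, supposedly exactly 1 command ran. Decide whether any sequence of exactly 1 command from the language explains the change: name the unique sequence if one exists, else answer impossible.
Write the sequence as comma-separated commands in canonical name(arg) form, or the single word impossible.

move(2)

from: at (3,2), heading right
1. move(2) → at (5,2), heading right
uniquely the one of 5 1-step routes that fits.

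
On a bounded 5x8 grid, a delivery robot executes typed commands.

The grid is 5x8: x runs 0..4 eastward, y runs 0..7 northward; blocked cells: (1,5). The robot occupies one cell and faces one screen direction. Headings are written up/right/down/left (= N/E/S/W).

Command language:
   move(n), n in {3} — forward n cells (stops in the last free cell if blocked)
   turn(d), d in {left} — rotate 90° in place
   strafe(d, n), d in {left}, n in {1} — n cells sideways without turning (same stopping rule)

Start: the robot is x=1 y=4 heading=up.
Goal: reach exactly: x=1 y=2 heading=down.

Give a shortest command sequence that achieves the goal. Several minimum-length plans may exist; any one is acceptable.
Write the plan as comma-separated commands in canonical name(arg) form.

turn(left), strafe(left, 1), strafe(left, 1), turn(left)

start: x=1 y=4 heading=up
1. turn(left) → x=1 y=4 heading=left
2. strafe(left, 1) → x=1 y=3 heading=left
3. strafe(left, 1) → x=1 y=2 heading=left
4. turn(left) → x=1 y=2 heading=down
no 3-step plan works, so 4 is optimal.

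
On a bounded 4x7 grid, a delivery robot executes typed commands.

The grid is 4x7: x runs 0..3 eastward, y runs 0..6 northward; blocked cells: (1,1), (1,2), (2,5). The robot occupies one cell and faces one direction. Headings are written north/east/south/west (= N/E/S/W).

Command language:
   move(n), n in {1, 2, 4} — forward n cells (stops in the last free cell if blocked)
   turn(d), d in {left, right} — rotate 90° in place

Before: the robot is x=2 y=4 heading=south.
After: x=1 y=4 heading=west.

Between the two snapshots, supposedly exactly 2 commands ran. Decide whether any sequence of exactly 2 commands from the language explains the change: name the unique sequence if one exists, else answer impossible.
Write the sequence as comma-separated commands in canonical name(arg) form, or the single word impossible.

turn(right), move(1)

key: running move(1) before turn(right) would end elsewhere — order is forced
begin: x=2 y=4 heading=south
[1] after turn(right): x=2 y=4 heading=west
[2] after move(1): x=1 y=4 heading=west
no rival 2-sequence matches.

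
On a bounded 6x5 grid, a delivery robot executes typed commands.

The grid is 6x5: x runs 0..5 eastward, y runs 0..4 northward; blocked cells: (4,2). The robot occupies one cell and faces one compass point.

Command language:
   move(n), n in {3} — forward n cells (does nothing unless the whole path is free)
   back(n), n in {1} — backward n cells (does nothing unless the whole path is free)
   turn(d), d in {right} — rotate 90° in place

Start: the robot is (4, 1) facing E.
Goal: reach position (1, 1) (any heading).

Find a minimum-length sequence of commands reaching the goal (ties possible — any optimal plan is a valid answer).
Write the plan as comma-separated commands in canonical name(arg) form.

turn(right), turn(right), move(3)

from: (4, 1) facing E
1. turn(right) → (4, 1) facing S
2. turn(right) → (4, 1) facing W
3. move(3) → (1, 1) facing W
nothing shorter than 3 reaches the goal.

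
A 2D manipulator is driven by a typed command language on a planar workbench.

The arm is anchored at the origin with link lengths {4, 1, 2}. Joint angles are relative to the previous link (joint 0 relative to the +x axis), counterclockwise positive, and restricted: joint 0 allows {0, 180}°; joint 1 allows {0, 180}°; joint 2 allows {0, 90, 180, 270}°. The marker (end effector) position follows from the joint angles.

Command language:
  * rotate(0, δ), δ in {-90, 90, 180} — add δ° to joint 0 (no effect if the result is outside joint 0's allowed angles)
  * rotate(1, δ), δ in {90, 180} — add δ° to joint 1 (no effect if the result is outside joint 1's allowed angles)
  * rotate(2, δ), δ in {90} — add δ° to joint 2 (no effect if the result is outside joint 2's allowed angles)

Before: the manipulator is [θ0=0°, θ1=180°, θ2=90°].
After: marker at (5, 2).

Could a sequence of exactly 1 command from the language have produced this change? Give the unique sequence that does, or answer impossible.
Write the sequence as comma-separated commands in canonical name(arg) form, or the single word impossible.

rotate(1, 180)

start: [θ0=0°, θ1=180°, θ2=90°]
t=1 rotate(1, 180) ⇒ [θ0=0°, θ1=0°, θ2=90°]
uniquely the one of 6 1-step routes that fits.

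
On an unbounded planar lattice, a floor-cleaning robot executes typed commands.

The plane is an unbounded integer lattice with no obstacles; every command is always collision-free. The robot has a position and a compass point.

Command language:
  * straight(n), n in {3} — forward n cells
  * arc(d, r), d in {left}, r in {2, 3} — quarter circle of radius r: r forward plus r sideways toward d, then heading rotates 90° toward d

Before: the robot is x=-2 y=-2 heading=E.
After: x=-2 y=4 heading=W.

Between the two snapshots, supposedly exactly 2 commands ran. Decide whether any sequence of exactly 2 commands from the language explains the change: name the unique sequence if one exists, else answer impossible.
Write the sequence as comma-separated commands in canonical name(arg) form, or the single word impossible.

key: cell and facing (now W) both changed — the 2 commands mix motion and turning
from: x=-2 y=-2 heading=E
[1] after arc(left, 3): x=1 y=1 heading=N
[2] after arc(left, 3): x=-2 y=4 heading=W
uniquely the one of 9 2-step routes that fits.

arc(left, 3), arc(left, 3)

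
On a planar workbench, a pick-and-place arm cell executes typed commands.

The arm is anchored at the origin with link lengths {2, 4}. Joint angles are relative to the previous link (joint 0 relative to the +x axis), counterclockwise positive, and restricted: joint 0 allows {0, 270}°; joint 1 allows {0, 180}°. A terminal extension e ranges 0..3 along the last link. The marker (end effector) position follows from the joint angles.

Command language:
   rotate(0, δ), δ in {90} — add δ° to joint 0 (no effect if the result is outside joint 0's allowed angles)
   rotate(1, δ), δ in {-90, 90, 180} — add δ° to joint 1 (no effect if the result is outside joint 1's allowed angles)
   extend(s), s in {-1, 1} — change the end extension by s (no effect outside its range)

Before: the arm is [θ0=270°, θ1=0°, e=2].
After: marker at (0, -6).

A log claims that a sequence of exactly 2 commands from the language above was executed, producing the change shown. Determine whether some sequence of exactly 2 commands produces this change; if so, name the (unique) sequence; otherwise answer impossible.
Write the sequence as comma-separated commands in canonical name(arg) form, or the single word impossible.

from: [θ0=270°, θ1=0°, e=2]
[1] after extend(-1): [θ0=270°, θ1=0°, e=1]
[2] after extend(-1): [θ0=270°, θ1=0°, e=0]
no rival 2-sequence matches.

extend(-1), extend(-1)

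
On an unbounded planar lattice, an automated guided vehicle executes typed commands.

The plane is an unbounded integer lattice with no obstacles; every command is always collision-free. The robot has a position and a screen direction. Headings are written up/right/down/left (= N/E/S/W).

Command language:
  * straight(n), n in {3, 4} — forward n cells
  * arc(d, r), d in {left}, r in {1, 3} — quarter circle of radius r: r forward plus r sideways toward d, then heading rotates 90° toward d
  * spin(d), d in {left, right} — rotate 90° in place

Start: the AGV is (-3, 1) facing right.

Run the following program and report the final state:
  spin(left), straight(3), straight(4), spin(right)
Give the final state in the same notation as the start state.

(-3, 8) facing right

begin: (-3, 1) facing right
1. spin(left) → (-3, 1) facing up
2. straight(3) → (-3, 4) facing up
3. straight(4) → (-3, 8) facing up
4. spin(right) → (-3, 8) facing right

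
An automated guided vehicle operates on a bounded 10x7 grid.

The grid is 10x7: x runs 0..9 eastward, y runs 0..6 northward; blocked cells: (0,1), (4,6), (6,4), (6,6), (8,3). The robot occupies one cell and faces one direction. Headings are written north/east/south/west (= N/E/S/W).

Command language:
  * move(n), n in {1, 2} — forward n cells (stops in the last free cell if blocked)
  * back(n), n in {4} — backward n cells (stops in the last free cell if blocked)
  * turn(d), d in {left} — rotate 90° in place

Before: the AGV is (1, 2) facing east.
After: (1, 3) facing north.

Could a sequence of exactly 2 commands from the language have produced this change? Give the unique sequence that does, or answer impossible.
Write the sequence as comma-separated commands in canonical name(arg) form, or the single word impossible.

key: running move(1) before turn(left) would end elsewhere — order is forced
t0: (1, 2) facing east
step 1 (turn(left)): (1, 2) facing north
step 2 (move(1)): (1, 3) facing north
uniquely the one of 16 2-step routes that fits.

turn(left), move(1)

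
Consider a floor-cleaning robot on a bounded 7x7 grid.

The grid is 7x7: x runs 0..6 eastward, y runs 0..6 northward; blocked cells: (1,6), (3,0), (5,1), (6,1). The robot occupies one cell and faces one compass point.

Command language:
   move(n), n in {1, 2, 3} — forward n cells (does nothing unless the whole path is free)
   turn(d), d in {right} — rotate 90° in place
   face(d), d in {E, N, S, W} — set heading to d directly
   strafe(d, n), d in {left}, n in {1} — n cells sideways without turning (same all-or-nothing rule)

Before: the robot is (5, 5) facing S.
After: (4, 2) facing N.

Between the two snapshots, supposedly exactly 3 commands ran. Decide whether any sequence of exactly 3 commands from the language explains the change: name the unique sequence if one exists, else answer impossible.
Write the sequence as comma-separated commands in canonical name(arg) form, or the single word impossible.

move(3), face(N), strafe(left, 1)

key: position moved to (4,2) AND the heading swung to N — translation plus rotation needed
t0: (5, 5) facing S
step 1 (move(3)): (5, 2) facing S
step 2 (face(N)): (5, 2) facing N
step 3 (strafe(left, 1)): (4, 2) facing N
no other 3-command option fits: unique.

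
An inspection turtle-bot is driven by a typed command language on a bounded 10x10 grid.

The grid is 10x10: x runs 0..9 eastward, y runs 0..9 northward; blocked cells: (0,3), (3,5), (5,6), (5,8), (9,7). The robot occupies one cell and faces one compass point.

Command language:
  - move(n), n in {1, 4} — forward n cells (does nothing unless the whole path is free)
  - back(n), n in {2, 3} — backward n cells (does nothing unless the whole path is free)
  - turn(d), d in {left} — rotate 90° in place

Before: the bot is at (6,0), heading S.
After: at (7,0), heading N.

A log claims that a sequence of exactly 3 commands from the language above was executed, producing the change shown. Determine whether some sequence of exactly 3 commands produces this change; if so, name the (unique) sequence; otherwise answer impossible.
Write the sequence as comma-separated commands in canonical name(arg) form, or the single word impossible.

turn(left), move(1), turn(left)

key: position moved to (7,0) AND the heading swung to N — translation plus rotation needed
from: at (6,0), heading S
1. turn(left) → at (6,0), heading E
2. move(1) → at (7,0), heading E
3. turn(left) → at (7,0), heading N
no other 3-command option fits: unique.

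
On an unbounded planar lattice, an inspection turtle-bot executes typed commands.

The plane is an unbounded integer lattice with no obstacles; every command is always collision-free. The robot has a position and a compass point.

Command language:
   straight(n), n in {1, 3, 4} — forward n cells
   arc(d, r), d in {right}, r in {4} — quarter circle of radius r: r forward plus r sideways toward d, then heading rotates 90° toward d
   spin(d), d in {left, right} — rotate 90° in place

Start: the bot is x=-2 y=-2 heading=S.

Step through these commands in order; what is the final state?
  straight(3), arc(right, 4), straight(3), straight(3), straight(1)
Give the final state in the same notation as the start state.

start: x=-2 y=-2 heading=S
t=1 straight(3) ⇒ x=-2 y=-5 heading=S
t=2 arc(right, 4) ⇒ x=-6 y=-9 heading=W
t=3 straight(3) ⇒ x=-9 y=-9 heading=W
t=4 straight(3) ⇒ x=-12 y=-9 heading=W
t=5 straight(1) ⇒ x=-13 y=-9 heading=W

x=-13 y=-9 heading=W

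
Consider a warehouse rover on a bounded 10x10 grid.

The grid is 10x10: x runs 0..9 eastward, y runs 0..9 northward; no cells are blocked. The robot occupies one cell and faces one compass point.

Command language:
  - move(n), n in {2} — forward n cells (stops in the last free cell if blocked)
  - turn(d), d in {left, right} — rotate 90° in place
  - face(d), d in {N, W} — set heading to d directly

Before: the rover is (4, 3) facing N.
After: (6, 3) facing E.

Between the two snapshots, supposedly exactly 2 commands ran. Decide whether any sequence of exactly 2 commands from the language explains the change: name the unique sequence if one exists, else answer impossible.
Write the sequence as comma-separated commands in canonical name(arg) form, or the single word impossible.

key: cell and facing (now E) both changed — the 2 commands mix motion and turning
t0: (4, 3) facing N
1. turn(right) → (4, 3) facing E
2. move(2) → (6, 3) facing E
no other 2-command option fits: unique.

turn(right), move(2)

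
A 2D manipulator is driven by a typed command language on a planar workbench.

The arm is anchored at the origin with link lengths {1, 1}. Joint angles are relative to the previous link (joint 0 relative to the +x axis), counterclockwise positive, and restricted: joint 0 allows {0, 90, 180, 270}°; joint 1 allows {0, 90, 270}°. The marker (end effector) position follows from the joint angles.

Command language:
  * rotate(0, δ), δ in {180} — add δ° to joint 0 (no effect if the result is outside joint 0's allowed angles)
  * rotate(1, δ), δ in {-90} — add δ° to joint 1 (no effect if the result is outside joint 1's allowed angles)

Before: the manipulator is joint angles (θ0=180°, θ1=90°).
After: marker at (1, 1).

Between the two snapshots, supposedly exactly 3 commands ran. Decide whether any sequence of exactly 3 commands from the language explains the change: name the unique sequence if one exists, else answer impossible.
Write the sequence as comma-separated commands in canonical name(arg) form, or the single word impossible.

rotate(0, 180), rotate(0, 180), rotate(0, 180)

initial: joint angles (θ0=180°, θ1=90°)
t=1 rotate(0, 180) ⇒ joint angles (θ0=0°, θ1=90°)
t=2 rotate(0, 180) ⇒ joint angles (θ0=180°, θ1=90°)
t=3 rotate(0, 180) ⇒ joint angles (θ0=0°, θ1=90°)
no rival 3-sequence matches.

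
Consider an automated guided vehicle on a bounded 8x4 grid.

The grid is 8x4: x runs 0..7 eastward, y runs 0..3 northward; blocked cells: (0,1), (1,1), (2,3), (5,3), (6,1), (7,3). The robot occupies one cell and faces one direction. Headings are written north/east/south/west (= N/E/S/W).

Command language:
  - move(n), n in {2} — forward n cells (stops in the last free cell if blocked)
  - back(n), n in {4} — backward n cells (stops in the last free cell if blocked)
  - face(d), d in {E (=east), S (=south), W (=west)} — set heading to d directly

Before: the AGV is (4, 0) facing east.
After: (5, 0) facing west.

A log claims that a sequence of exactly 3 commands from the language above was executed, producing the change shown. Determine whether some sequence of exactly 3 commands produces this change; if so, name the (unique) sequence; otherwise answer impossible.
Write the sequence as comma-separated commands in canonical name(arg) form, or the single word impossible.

key: back(4) runs into the grid edge before its full distance
t0: (4, 0) facing east
[1] after face(W): (4, 0) facing west
[2] after back(4): (7, 0) facing west
[3] after move(2): (5, 0) facing west
no rival 3-sequence matches.

face(W), back(4), move(2)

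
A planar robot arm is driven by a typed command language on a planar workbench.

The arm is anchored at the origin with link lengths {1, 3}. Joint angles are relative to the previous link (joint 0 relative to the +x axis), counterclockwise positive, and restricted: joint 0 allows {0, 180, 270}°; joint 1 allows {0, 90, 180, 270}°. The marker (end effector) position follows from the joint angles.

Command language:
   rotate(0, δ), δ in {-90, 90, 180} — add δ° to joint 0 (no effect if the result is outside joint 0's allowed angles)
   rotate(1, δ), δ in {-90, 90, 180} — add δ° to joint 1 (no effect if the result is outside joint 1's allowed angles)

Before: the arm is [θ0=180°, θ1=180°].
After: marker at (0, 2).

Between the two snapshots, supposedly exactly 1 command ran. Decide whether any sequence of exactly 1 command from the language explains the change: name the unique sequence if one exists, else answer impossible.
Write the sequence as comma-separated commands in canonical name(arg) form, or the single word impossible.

start: [θ0=180°, θ1=180°]
t=1 rotate(0, 90) ⇒ [θ0=270°, θ1=180°]
no other 1-command option fits: unique.

rotate(0, 90)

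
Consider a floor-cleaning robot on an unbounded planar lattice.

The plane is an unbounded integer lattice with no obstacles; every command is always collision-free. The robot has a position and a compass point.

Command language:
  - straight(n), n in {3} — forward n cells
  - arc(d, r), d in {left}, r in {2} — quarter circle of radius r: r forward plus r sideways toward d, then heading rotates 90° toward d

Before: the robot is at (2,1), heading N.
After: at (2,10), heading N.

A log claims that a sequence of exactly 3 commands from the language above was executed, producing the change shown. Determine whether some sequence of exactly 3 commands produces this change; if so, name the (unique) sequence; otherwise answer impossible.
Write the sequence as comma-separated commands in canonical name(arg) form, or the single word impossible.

straight(3), straight(3), straight(3)

key: heading stays N — no command in the sequence turns
t0: at (2,1), heading N
step 1 (straight(3)): at (2,4), heading N
step 2 (straight(3)): at (2,7), heading N
step 3 (straight(3)): at (2,10), heading N
no other 3-command option fits: unique.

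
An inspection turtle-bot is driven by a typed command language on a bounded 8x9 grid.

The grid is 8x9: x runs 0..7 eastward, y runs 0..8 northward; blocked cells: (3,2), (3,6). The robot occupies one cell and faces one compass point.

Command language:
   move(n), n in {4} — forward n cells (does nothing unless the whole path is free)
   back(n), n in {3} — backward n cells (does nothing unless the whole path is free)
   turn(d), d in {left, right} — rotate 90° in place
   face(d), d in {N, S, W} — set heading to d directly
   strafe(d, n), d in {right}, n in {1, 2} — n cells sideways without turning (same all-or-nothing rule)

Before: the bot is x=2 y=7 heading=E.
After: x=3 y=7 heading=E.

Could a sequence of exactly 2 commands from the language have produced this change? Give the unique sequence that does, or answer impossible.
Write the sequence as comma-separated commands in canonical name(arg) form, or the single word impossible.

move(4), back(3)

key: running back(3) before move(4) would end elsewhere — order is forced
start: x=2 y=7 heading=E
1. move(4) → x=6 y=7 heading=E
2. back(3) → x=3 y=7 heading=E
no rival 2-sequence matches.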